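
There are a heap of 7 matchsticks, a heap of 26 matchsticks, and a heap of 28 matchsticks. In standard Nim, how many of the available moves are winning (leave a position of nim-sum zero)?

1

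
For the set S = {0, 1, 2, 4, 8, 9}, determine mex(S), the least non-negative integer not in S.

3

The values 0, 1, 2 are all present; 3 is the first non-negative integer missing from the set.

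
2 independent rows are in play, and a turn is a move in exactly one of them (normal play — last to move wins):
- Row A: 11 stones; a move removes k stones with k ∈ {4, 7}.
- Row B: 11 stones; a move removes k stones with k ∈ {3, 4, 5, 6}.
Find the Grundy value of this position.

Build the Grundy sequence for row A with g(k) = mex{g(k−s) : s ∈ {4, 7}, s ≤ k}:
g(0) = mex{} = 0
g(1) = mex{} = 0
g(2) = mex{} = 0
g(3) = mex{} = 0
g(4) = mex{0} = 1
g(5) = mex{0} = 1
g(6) = mex{0} = 1
g(7) = mex{0} = 1
g(8) = mex{0,1} = 2
g(9) = mex{0,1} = 2
g(10) = mex{0,1} = 2
g(11) = mex{1} = 0
So g(11) = 0.
For row B, compute g(0), g(1), … with moves {3, 4, 5, 6}:
k:     0  1  2  3  4  5  6  7  8  9 10 11
g(k):  0  0  0  1  1  1  2  2  2  0  0  0
So g(11) = 0.
The value of a disjunctive sum is the nim-sum of the parts.
Combined value = 0 ⊕ 0 = 0.

0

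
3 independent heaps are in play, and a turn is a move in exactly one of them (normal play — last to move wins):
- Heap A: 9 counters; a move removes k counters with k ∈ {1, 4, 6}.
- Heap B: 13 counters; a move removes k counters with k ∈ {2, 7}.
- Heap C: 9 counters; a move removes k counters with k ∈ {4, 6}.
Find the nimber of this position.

0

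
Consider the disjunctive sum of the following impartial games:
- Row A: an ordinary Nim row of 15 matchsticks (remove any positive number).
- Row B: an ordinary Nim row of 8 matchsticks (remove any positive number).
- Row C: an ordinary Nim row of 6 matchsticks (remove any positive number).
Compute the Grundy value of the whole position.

1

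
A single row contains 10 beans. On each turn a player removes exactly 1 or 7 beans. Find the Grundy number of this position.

Grundy values for subtraction set {1, 7}:
g(0) = mex{} = 0
g(1) = mex{0} = 1
g(2) = mex{1} = 0
g(3) = mex{0} = 1
g(4) = mex{1} = 0
g(5) = mex{0} = 1
g(6) = mex{1} = 0
g(7) = mex{0} = 1
g(8) = mex{1} = 0
g(9) = mex{0} = 1
g(10) = mex{1} = 0
So g(10) = 0.

0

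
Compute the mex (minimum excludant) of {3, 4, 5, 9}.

0 is not in the set, so the mex is 0.

0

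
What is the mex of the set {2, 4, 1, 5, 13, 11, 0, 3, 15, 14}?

6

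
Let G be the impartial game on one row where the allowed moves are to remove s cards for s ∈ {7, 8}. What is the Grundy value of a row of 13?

1

Grundy values for subtraction set {7, 8}:
g(0) = mex{} = 0
g(1) = mex{} = 0
g(2) = mex{} = 0
g(3) = mex{} = 0
g(4) = mex{} = 0
g(5) = mex{} = 0
g(6) = mex{} = 0
g(7) = mex{0} = 1
g(8) = mex{0} = 1
g(9) = mex{0} = 1
g(10) = mex{0} = 1
g(11) = mex{0} = 1
g(12) = mex{0} = 1
g(13) = mex{0} = 1
So g(13) = 1.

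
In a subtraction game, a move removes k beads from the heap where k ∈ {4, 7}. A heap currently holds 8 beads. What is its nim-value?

2

Grundy values for subtraction set {4, 7}:
k:     0  1  2  3  4  5  6  7  8
g(k):  0  0  0  0  1  1  1  1  2
So g(8) = 2.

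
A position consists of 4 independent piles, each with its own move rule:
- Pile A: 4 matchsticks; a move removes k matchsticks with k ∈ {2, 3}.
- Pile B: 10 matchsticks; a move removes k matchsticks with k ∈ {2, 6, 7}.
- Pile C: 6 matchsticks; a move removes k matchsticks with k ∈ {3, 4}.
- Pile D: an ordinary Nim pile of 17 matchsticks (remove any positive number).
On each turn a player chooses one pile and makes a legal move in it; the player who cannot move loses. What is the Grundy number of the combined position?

18

For pile A, compute g(0), g(1), … with moves {2, 3}:
g(0) = mex{} = 0
g(1) = mex{} = 0
g(2) = mex{0} = 1
g(3) = mex{0} = 1
g(4) = mex{0,1} = 2
So g(4) = 2.
For pile B, compute g(0), g(1), … with moves {2, 6, 7}:
k:     0  1  2  3  4  5  6  7  8  9 10
g(k):  0  0  1  1  0  0  1  1  2  0  3
So g(10) = 3.
For pile C, compute g(0), g(1), … with moves {3, 4}:
k:     0  1  2  3  4  5  6
g(k):  0  0  0  1  1  1  2
So g(6) = 2.
Pile D is a plain Nim pile of size 17, so its Grundy value is 17.
The value of a disjunctive sum is the nim-sum of the parts.
Combined value = 2 XOR 3 XOR 2 XOR 17 = 18.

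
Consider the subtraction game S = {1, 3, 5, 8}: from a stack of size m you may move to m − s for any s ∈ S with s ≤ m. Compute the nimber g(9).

3

Compute g(0), g(1), … for moves {1, 3, 5, 8}:
g(0) = mex{} = 0
g(1) = mex{0} = 1
g(2) = mex{1} = 0
g(3) = mex{0} = 1
g(4) = mex{1} = 0
g(5) = mex{0} = 1
g(6) = mex{1} = 0
g(7) = mex{0} = 1
g(8) = mex{0,1} = 2
g(9) = mex{0,1,2} = 3
So g(9) = 3.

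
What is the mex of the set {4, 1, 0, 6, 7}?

2

The values 0, 1 are all present; 2 is the first non-negative integer missing from the set.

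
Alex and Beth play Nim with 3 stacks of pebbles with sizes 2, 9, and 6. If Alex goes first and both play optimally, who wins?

Compute the nim-sum pairwise:
2 XOR 9 = 11
11 XOR 6 = 13
The nim-sum is 13 ≠ 0, so this is an N-position: the player to move can win; Alex has a winning move.

Alex wins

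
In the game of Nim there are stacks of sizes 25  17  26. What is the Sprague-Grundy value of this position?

Nim-sum: 25 ⊕ 17 ⊕ 26 = 18.

18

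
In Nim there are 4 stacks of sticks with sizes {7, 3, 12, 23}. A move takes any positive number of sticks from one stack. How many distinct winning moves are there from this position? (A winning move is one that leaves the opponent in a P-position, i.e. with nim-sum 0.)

1

Write each in binary and XOR column by column:
  00111  (7)
  00011  (3)
  01100  (12)
  10111  (23)
  -----
  11111  (31)
The overall nim-sum is X = 31. A stack of size p has a winning move iff p XOR X < p (reduce it to p XOR X).
  7: 7 XOR 31 = 24 ≥ 7 — no move.
  3: 3 XOR 31 = 28 ≥ 3 — no move.
  12: 12 XOR 31 = 19 ≥ 12 — no move.
  23: 23 XOR 31 = 8 < 23 — winning move (to 8).
That gives 1 winning move.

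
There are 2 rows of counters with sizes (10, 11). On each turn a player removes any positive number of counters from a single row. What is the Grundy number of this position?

1

Bitwise XOR of the heap sizes:
  1010  (10)
  1011  (11)
  ----
  0001  (1)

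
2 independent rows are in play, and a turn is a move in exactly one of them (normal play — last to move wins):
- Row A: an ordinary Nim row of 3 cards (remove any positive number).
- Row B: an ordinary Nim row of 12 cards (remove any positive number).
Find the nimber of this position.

15

Row A is a plain Nim row of size 3, so its Grundy value is 3.
Row B is a plain Nim row of size 12, so its Grundy value is 12.
The value of a disjunctive sum is the nim-sum of the parts.
Combined value = 3 XOR 12 = 15.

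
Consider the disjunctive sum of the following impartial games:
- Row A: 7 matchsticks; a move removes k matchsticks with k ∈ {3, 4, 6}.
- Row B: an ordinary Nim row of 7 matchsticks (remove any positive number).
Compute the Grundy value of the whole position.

5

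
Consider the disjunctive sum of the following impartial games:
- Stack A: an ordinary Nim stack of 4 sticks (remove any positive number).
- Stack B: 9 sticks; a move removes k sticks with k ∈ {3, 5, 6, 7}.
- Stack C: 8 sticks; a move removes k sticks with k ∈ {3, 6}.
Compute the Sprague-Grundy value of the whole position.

5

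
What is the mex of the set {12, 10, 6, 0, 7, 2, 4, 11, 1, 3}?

5

The values 0, 1, 2, 3, 4 are all present; 5 is the first non-negative integer missing from the set.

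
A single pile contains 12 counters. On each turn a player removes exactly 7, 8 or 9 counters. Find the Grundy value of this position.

Compute g(0), g(1), … for moves {7, 8, 9}:
k:     0  1  2  3  4  5  6  7  8  9 10 11 12
g(k):  0  0  0  0  0  0  0  1  1  1  1  1  1
So g(12) = 1.

1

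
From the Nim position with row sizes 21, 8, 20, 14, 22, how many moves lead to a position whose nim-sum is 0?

Write each in binary and XOR column by column:
  10101  (21)
  01000  (8)
  10100  (20)
  01110  (14)
  10110  (22)
  -----
  10001  (17)
The overall nim-sum is X = 17. A row of size p has a winning move iff p XOR X < p (reduce it to p XOR X).
  21: 21 XOR 17 = 4 < 21 — winning move (to 4).
  8: 8 XOR 17 = 25 ≥ 8 — no move.
  20: 20 XOR 17 = 5 < 20 — winning move (to 5).
  14: 14 XOR 17 = 31 ≥ 14 — no move.
  22: 22 XOR 17 = 7 < 22 — winning move (to 7).
That gives 3 winning moves.

3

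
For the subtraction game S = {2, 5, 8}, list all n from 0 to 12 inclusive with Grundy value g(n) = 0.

0, 1, 4, 7, 10, 11

Build the Grundy sequence with g(k) = mex{g(k−s) : s ∈ {2, 5, 8}, s ≤ k}:
g(0) = mex{} = 0
g(1) = mex{} = 0
g(2) = mex{0} = 1
g(3) = mex{0} = 1
g(4) = mex{1} = 0
g(5) = mex{0,1} = 2
g(6) = mex{0} = 1
g(7) = mex{1,2} = 0
g(8) = mex{0,1} = 2
g(9) = mex{0} = 1
g(10) = mex{1,2} = 0
g(11) = mex{1} = 0
g(12) = mex{0} = 1
The P-positions (g = 0) in 0..12 are 0, 1, 4, 7, 10, 11.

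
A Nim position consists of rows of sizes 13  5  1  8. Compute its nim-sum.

Nim-sum: 13 XOR 5 XOR 1 XOR 8 = 1.

1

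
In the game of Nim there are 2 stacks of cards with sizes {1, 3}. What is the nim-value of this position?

Write each in binary and XOR column by column:
  01  (1)
  11  (3)
  --
  10  (2)

2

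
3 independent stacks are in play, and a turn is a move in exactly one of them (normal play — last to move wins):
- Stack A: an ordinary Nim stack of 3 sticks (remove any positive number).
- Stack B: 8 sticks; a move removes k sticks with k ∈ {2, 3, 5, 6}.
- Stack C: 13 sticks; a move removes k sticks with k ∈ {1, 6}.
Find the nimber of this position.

1

Stack A is a plain Nim stack of size 3, so its Grundy value is 3.
Build the Grundy sequence for stack B with g(k) = mex{g(k−s) : s ∈ {2, 3, 5, 6}, s ≤ k}:
g(0) = mex{} = 0
g(1) = mex{} = 0
g(2) = mex{0} = 1
g(3) = mex{0} = 1
g(4) = mex{0,1} = 2
g(5) = mex{0,1} = 2
g(6) = mex{0,1,2} = 3
g(7) = mex{0,1,2} = 3
g(8) = mex{1,2,3} = 0
So g(8) = 0.
Build the Grundy sequence for stack C with g(k) = mex{g(k−s) : s ∈ {1, 6}, s ≤ k}:
k:     0  1  2  3  4  5  6  7  8  9 10 11 12 13
g(k):  0  1  0  1  0  1  2  0  1  0  1  0  1  2
So g(13) = 2.
By the Sprague-Grundy theorem, the Grundy value of a sum of independent games is the XOR of the component values.
Combined value = 3 ⊕ 0 ⊕ 2 = 1.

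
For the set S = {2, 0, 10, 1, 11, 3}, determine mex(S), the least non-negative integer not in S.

4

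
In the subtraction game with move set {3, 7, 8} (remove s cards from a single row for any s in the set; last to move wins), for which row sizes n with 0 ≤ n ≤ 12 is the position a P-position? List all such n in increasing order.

Grundy values for subtraction set {3, 7, 8}:
g(0) = mex{} = 0
g(1) = mex{} = 0
g(2) = mex{} = 0
g(3) = mex{0} = 1
g(4) = mex{0} = 1
g(5) = mex{0} = 1
g(6) = mex{1} = 0
g(7) = mex{0,1} = 2
g(8) = mex{0,1} = 2
g(9) = mex{0} = 1
g(10) = mex{0,1,2} = 3
g(11) = mex{1,2} = 0
g(12) = mex{1} = 0
The P-positions (g = 0) in 0..12 are 0, 1, 2, 6, 11, 12.

0, 1, 2, 6, 11, 12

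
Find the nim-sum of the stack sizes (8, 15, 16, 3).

Compute the nim-sum pairwise:
8 ^ 15 = 7
7 ^ 16 = 23
23 ^ 3 = 20

20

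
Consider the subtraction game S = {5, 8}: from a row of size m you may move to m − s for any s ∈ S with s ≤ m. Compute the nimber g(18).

Grundy values for subtraction set {5, 8}:
k:     0  1  2  3  4  5  6  7  8  9 10 11 12 13 14 15 16 17 18
g(k):  0  0  0  0  0  1  1  1  1  1  2  2  2  0  0  0  0  0  1
So g(18) = 1.

1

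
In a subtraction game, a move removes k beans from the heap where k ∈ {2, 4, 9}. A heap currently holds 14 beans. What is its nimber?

Grundy values for subtraction set {2, 4, 9}:
k:     0  1  2  3  4  5  6  7  8  9 10 11 12 13 14
g(k):  0  0  1  1  2  2  0  0  1  1  2  2  0  0  1
So g(14) = 1.

1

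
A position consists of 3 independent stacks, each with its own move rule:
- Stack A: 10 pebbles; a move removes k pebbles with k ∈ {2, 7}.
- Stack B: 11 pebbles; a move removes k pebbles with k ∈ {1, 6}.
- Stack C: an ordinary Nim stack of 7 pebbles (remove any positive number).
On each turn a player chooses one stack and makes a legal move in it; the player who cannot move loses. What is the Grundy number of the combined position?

7

Grundy values for stack A (subtraction set {2, 7}):
k:     0  1  2  3  4  5  6  7  8  9 10
g(k):  0  0  1  1  0  0  1  1  2  0  0
So g(10) = 0.
Grundy values for stack B (subtraction set {1, 6}):
g(0) = mex{} = 0
g(1) = mex{0} = 1
g(2) = mex{1} = 0
g(3) = mex{0} = 1
g(4) = mex{1} = 0
g(5) = mex{0} = 1
g(6) = mex{0,1} = 2
g(7) = mex{1,2} = 0
g(8) = mex{0} = 1
g(9) = mex{1} = 0
g(10) = mex{0} = 1
g(11) = mex{1} = 0
So g(11) = 0.
Stack C is a plain Nim stack of size 7, so its Grundy value is 7.
The value of a disjunctive sum is the nim-sum of the parts.
Combined value = 0 XOR 0 XOR 7 = 7.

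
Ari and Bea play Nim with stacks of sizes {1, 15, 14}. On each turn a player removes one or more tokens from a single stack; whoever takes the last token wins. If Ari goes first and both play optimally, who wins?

Bea wins

Nim-sum: 1 ⊕ 15 ⊕ 14 = 0.
The nim-sum is 0, so this is a P-position: the player to move is in a losing position under optimal play; Ari is about to move from it and so loses — Bea wins.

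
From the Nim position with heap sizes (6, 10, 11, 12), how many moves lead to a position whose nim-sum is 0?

3

Nim-sum: 6 ^ 10 ^ 11 ^ 12 = 11.
The overall nim-sum is X = 11. A heap of size p has a winning move iff p XOR X < p (reduce it to p XOR X).
  6: 6 XOR 11 = 13 ≥ 6 — no move.
  10: 10 XOR 11 = 1 < 10 — winning move (to 1).
  11: 11 XOR 11 = 0 < 11 — winning move (to 0).
  12: 12 XOR 11 = 7 < 12 — winning move (to 7).
That gives 3 winning moves.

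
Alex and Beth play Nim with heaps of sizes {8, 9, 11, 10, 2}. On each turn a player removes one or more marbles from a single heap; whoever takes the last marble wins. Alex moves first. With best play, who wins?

Nim-sum: 8 ^ 9 ^ 11 ^ 10 ^ 2 = 2.
The nim-sum is 2 ≠ 0, so this is an N-position: the player to move can win; Alex has a winning move.

Alex wins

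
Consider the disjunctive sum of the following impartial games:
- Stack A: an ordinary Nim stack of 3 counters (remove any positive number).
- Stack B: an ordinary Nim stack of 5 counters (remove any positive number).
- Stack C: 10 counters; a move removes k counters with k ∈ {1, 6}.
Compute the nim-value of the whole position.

7

Stack A is a plain Nim stack of size 3, so its Grundy value is 3.
Stack B is a plain Nim stack of size 5, so its Grundy value is 5.
Build the Grundy sequence for stack C with g(k) = mex{g(k−s) : s ∈ {1, 6}, s ≤ k}:
g(0) = mex{} = 0
g(1) = mex{0} = 1
g(2) = mex{1} = 0
g(3) = mex{0} = 1
g(4) = mex{1} = 0
g(5) = mex{0} = 1
g(6) = mex{0,1} = 2
g(7) = mex{1,2} = 0
g(8) = mex{0} = 1
g(9) = mex{1} = 0
g(10) = mex{0} = 1
So g(10) = 1.
By the Sprague-Grundy theorem, the Grundy value of a sum of independent games is the XOR of the component values.
Combined value = 3 ⊕ 5 ⊕ 1 = 7.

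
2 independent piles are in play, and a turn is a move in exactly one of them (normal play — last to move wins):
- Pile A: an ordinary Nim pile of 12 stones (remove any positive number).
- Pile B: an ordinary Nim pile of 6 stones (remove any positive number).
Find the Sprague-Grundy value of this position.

Pile A is a plain Nim pile of size 12, so its Grundy value is 12.
Pile B is a plain Nim pile of size 6, so its Grundy value is 6.
By the Sprague-Grundy theorem, the Grundy value of a sum of independent games is the XOR of the component values.
Combined value = 12 XOR 6 = 10.

10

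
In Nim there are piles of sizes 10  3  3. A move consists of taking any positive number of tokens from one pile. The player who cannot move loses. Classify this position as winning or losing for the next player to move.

Winning position

Compute the nim-sum pairwise:
10 ^ 3 = 9
9 ^ 3 = 10
The nim-sum is 10 ≠ 0, so this is an N-position: the player to move can win.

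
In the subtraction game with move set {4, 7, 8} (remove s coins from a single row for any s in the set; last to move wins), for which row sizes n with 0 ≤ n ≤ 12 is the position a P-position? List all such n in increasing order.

0, 1, 2, 3, 12

Compute g(0), g(1), … for moves {4, 7, 8}:
g(0) = mex{} = 0
g(1) = mex{} = 0
g(2) = mex{} = 0
g(3) = mex{} = 0
g(4) = mex{0} = 1
g(5) = mex{0} = 1
g(6) = mex{0} = 1
g(7) = mex{0} = 1
g(8) = mex{0,1} = 2
g(9) = mex{0,1} = 2
g(10) = mex{0,1} = 2
g(11) = mex{0,1} = 2
g(12) = mex{1,2} = 0
The P-positions (g = 0) in 0..12 are 0, 1, 2, 3, 12.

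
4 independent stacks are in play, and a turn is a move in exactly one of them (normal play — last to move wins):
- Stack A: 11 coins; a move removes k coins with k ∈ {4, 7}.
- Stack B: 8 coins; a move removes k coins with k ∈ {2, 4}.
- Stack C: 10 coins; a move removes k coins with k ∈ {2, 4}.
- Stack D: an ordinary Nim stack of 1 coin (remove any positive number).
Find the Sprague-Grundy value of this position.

For stack A, compute g(0), g(1), … with moves {4, 7}:
g(0) = mex{} = 0
g(1) = mex{} = 0
g(2) = mex{} = 0
g(3) = mex{} = 0
g(4) = mex{0} = 1
g(5) = mex{0} = 1
g(6) = mex{0} = 1
g(7) = mex{0} = 1
g(8) = mex{0,1} = 2
g(9) = mex{0,1} = 2
g(10) = mex{0,1} = 2
g(11) = mex{1} = 0
So g(11) = 0.
Build the Grundy sequence for stack B with g(k) = mex{g(k−s) : s ∈ {2, 4}, s ≤ k}:
k:     0  1  2  3  4  5  6  7  8
g(k):  0  0  1  1  2  2  0  0  1
So g(8) = 1.
Grundy values for stack C (subtraction set {2, 4}):
k:     0  1  2  3  4  5  6  7  8  9 10
g(k):  0  0  1  1  2  2  0  0  1  1  2
So g(10) = 2.
Stack D is a plain Nim stack of size 1, so its Grundy value is 1.
By the Sprague-Grundy theorem, the Grundy value of a sum of independent games is the XOR of the component values.
Combined value = 0 XOR 1 XOR 2 XOR 1 = 2.

2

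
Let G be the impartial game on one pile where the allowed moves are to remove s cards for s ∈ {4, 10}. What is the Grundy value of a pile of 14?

0

Build the Grundy sequence with g(k) = mex{g(k−s) : s ∈ {4, 10}, s ≤ k}:
k:     0  1  2  3  4  5  6  7  8  9 10 11 12 13 14
g(k):  0  0  0  0  1  1  1  1  0  0  2  2  1  1  0
So g(14) = 0.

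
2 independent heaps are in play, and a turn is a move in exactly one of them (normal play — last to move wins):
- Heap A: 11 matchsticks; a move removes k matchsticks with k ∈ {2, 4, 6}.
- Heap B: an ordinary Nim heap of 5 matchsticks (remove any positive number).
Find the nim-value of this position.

Build the Grundy sequence for heap A with g(k) = mex{g(k−s) : s ∈ {2, 4, 6}, s ≤ k}:
k:     0  1  2  3  4  5  6  7  8  9 10 11
g(k):  0  0  1  1  2  2  3  3  0  0  1  1
So g(11) = 1.
Heap B is a plain Nim heap of size 5, so its Grundy value is 5.
By the Sprague-Grundy theorem, the Grundy value of a sum of independent games is the XOR of the component values.
Combined value = 1 ⊕ 5 = 4.

4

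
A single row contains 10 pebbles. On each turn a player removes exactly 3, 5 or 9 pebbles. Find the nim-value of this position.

Compute g(0), g(1), … for moves {3, 5, 9}:
k:     0  1  2  3  4  5  6  7  8  9 10
g(k):  0  0  0  1  1  1  2  2  0  3  3
So g(10) = 3.

3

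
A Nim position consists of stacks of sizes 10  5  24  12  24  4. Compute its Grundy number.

7

Bitwise XOR of the heap sizes:
  01010  (10)
  00101  (5)
  11000  (24)
  01100  (12)
  11000  (24)
  00100  (4)
  -----
  00111  (7)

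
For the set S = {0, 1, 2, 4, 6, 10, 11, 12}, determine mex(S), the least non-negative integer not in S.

3

The values 0, 1, 2 are all present; 3 is the first non-negative integer missing from the set.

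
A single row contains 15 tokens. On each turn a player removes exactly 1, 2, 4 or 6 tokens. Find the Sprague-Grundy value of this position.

Build the Grundy sequence with g(k) = mex{g(k−s) : s ∈ {1, 2, 4, 6}, s ≤ k}:
k:     0  1  2  3  4  5  6  7  8  9 10 11 12 13 14 15
g(k):  0  1  2  0  1  2  3  4  0  1  2  0  1  2  3  4
So g(15) = 4.

4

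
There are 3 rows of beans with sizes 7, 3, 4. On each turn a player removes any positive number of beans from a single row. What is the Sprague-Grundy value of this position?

Nim-sum: 7 XOR 3 XOR 4 = 0.

0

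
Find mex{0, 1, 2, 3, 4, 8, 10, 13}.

5

The values 0, 1, 2, 3, 4 are all present; 5 is the first non-negative integer missing from the set.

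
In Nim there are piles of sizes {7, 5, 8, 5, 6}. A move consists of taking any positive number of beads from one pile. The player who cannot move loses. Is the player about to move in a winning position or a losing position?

Winning position

Compute the nim-sum pairwise:
7 ^ 5 = 2
2 ^ 8 = 10
10 ^ 5 = 15
15 ^ 6 = 9
The nim-sum is 9 ≠ 0, so this is an N-position: the player to move can win.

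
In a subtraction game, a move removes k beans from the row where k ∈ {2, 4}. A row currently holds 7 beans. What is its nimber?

0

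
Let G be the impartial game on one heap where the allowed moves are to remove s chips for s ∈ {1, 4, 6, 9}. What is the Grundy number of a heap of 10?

0

Grundy values for subtraction set {1, 4, 6, 9}:
k:     0  1  2  3  4  5  6  7  8  9 10
g(k):  0  1  0  1  2  0  1  0  1  2  0
So g(10) = 0.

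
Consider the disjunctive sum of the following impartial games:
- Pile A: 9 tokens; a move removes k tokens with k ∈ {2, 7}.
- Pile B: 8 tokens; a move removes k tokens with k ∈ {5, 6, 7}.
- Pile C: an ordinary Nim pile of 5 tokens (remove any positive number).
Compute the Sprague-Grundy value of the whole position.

4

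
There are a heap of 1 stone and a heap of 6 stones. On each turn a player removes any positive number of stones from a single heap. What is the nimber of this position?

7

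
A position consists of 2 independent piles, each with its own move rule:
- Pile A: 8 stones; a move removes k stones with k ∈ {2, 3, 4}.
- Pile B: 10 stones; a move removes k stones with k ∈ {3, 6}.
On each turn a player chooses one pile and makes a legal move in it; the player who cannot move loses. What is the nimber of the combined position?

Grundy values for pile A (subtraction set {2, 3, 4}):
g(0) = mex{} = 0
g(1) = mex{} = 0
g(2) = mex{0} = 1
g(3) = mex{0} = 1
g(4) = mex{0,1} = 2
g(5) = mex{0,1} = 2
g(6) = mex{1,2} = 0
g(7) = mex{1,2} = 0
g(8) = mex{0,2} = 1
So g(8) = 1.
Build the Grundy sequence for pile B with g(k) = mex{g(k−s) : s ∈ {3, 6}, s ≤ k}:
k:     0  1  2  3  4  5  6  7  8  9 10
g(k):  0  0  0  1  1  1  2  2  2  0  0
So g(10) = 0.
By the Sprague-Grundy theorem, the Grundy value of a sum of independent games is the XOR of the component values.
Combined value = 1 ⊕ 0 = 1.

1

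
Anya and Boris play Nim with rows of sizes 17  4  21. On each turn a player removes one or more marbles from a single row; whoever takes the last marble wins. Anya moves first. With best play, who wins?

Boris wins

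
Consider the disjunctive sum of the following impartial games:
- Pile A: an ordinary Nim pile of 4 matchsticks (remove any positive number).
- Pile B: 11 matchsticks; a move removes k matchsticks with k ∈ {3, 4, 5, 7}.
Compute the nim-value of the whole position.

4

Pile A is a plain Nim pile of size 4, so its Grundy value is 4.
Grundy values for pile B (subtraction set {3, 4, 5, 7}):
g(0) = mex{} = 0
g(1) = mex{} = 0
g(2) = mex{} = 0
g(3) = mex{0} = 1
g(4) = mex{0} = 1
g(5) = mex{0} = 1
g(6) = mex{0,1} = 2
g(7) = mex{0,1} = 2
g(8) = mex{0,1} = 2
g(9) = mex{0,1,2} = 3
g(10) = mex{1,2} = 0
g(11) = mex{1,2} = 0
So g(11) = 0.
The value of a disjunctive sum is the nim-sum of the parts.
Combined value = 4 ⊕ 0 = 4.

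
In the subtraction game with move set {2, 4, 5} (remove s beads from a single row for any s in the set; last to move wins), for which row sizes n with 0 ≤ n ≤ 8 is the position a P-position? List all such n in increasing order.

Compute g(0), g(1), … for moves {2, 4, 5}:
g(0) = mex{} = 0
g(1) = mex{} = 0
g(2) = mex{0} = 1
g(3) = mex{0} = 1
g(4) = mex{0,1} = 2
g(5) = mex{0,1} = 2
g(6) = mex{0,1,2} = 3
g(7) = mex{1,2} = 0
g(8) = mex{1,2,3} = 0
The P-positions (g = 0) in 0..8 are 0, 1, 7, 8.

0, 1, 7, 8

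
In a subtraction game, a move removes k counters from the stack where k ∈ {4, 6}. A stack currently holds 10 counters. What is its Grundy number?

Grundy values for subtraction set {4, 6}:
g(0) = mex{} = 0
g(1) = mex{} = 0
g(2) = mex{} = 0
g(3) = mex{} = 0
g(4) = mex{0} = 1
g(5) = mex{0} = 1
g(6) = mex{0} = 1
g(7) = mex{0} = 1
g(8) = mex{0,1} = 2
g(9) = mex{0,1} = 2
g(10) = mex{1} = 0
So g(10) = 0.

0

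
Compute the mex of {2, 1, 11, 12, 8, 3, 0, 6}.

4

The values 0, 1, 2, 3 are all present; 4 is the first non-negative integer missing from the set.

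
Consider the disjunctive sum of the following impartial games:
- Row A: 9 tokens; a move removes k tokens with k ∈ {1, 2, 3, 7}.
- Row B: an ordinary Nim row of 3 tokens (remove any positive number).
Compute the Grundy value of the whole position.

2

Grundy values for row A (subtraction set {1, 2, 3, 7}):
g(0) = mex{} = 0
g(1) = mex{0} = 1
g(2) = mex{0,1} = 2
g(3) = mex{0,1,2} = 3
g(4) = mex{1,2,3} = 0
g(5) = mex{0,2,3} = 1
g(6) = mex{0,1,3} = 2
g(7) = mex{0,1,2} = 3
g(8) = mex{1,2,3} = 0
g(9) = mex{0,2,3} = 1
So g(9) = 1.
Row B is a plain Nim row of size 3, so its Grundy value is 3.
The value of a disjunctive sum is the nim-sum of the parts.
Combined value = 1 ⊕ 3 = 2.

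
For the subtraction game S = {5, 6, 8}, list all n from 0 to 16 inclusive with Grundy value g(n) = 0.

0, 1, 2, 3, 4, 13, 14, 15, 16

Build the Grundy sequence with g(k) = mex{g(k−s) : s ∈ {5, 6, 8}, s ≤ k}:
k:     0  1  2  3  4  5  6  7  8  9 10 11 12 13 14 15 16
g(k):  0  0  0  0  0  1  1  1  1  1  2  2  2  0  0  0  0
The P-positions (g = 0) in 0..16 are 0, 1, 2, 3, 4, 13, 14, 15, 16.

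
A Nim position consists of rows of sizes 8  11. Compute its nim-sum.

Write each in binary and XOR column by column:
  1000  (8)
  1011  (11)
  ----
  0011  (3)

3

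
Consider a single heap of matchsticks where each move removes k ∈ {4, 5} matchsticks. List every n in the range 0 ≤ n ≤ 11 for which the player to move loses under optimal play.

0, 1, 2, 3, 9, 10, 11

Grundy values for subtraction set {4, 5}:
g(0) = mex{} = 0
g(1) = mex{} = 0
g(2) = mex{} = 0
g(3) = mex{} = 0
g(4) = mex{0} = 1
g(5) = mex{0} = 1
g(6) = mex{0} = 1
g(7) = mex{0} = 1
g(8) = mex{0,1} = 2
g(9) = mex{1} = 0
g(10) = mex{1} = 0
g(11) = mex{1} = 0
The P-positions (g = 0) in 0..11 are 0, 1, 2, 3, 9, 10, 11.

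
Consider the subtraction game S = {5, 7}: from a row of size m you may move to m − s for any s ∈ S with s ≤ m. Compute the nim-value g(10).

Compute g(0), g(1), … for moves {5, 7}:
g(0) = mex{} = 0
g(1) = mex{} = 0
g(2) = mex{} = 0
g(3) = mex{} = 0
g(4) = mex{} = 0
g(5) = mex{0} = 1
g(6) = mex{0} = 1
g(7) = mex{0} = 1
g(8) = mex{0} = 1
g(9) = mex{0} = 1
g(10) = mex{0,1} = 2
So g(10) = 2.

2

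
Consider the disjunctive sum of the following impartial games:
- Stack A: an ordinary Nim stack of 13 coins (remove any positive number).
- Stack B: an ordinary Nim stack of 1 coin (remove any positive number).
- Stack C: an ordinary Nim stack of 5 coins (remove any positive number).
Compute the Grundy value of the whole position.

Stack A is a plain Nim stack of size 13, so its Grundy value is 13.
Stack B is a plain Nim stack of size 1, so its Grundy value is 1.
Stack C is a plain Nim stack of size 5, so its Grundy value is 5.
The value of a disjunctive sum is the nim-sum of the parts.
Combined value = 13 ⊕ 1 ⊕ 5 = 9.

9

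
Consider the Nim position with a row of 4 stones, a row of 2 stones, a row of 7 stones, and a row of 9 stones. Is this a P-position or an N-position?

N-position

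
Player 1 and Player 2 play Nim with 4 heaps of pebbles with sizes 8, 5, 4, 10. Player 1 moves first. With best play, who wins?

Nim-sum: 8 ^ 5 ^ 4 ^ 10 = 3.
The nim-sum is 3 ≠ 0, so this is an N-position: the player to move can win; Player 1 has a winning move.

Player 1 wins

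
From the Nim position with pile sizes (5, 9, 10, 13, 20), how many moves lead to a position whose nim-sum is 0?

Bitwise XOR of the heap sizes:
  00101  (5)
  01001  (9)
  01010  (10)
  01101  (13)
  10100  (20)
  -----
  11111  (31)
The overall nim-sum is X = 31. A pile of size p has a winning move iff p XOR X < p (reduce it to p XOR X).
  5: 5 XOR 31 = 26 ≥ 5 — no move.
  9: 9 XOR 31 = 22 ≥ 9 — no move.
  10: 10 XOR 31 = 21 ≥ 10 — no move.
  13: 13 XOR 31 = 18 ≥ 13 — no move.
  20: 20 XOR 31 = 11 < 20 — winning move (to 11).
That gives 1 winning move.

1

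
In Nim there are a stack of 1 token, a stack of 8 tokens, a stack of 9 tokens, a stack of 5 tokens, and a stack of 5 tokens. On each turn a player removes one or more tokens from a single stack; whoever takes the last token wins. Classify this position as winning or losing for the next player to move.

Nim-sum: 1 XOR 8 XOR 9 XOR 5 XOR 5 = 0.
The nim-sum is 0, so this is a P-position: the player to move is in a losing position under optimal play.

Losing position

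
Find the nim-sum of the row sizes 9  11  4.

Write each in binary and XOR column by column:
  1001  (9)
  1011  (11)
  0100  (4)
  ----
  0110  (6)

6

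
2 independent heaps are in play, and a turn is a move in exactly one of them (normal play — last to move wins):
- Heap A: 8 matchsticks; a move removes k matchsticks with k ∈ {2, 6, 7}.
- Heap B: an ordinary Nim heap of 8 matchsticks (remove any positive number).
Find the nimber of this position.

10

Grundy values for heap A (subtraction set {2, 6, 7}):
g(0) = mex{} = 0
g(1) = mex{} = 0
g(2) = mex{0} = 1
g(3) = mex{0} = 1
g(4) = mex{1} = 0
g(5) = mex{1} = 0
g(6) = mex{0} = 1
g(7) = mex{0} = 1
g(8) = mex{0,1} = 2
So g(8) = 2.
Heap B is a plain Nim heap of size 8, so its Grundy value is 8.
The value of a disjunctive sum is the nim-sum of the parts.
Combined value = 2 ⊕ 8 = 10.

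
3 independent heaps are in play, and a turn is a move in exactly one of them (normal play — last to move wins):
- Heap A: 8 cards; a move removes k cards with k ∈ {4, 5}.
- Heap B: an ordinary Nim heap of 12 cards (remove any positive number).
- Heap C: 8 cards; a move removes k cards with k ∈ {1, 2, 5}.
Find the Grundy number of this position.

Build the Grundy sequence for heap A with g(k) = mex{g(k−s) : s ∈ {4, 5}, s ≤ k}:
g(0) = mex{} = 0
g(1) = mex{} = 0
g(2) = mex{} = 0
g(3) = mex{} = 0
g(4) = mex{0} = 1
g(5) = mex{0} = 1
g(6) = mex{0} = 1
g(7) = mex{0} = 1
g(8) = mex{0,1} = 2
So g(8) = 2.
Heap B is a plain Nim heap of size 12, so its Grundy value is 12.
For heap C, compute g(0), g(1), … with moves {1, 2, 5}:
g(0) = mex{} = 0
g(1) = mex{0} = 1
g(2) = mex{0,1} = 2
g(3) = mex{1,2} = 0
g(4) = mex{0,2} = 1
g(5) = mex{0,1} = 2
g(6) = mex{1,2} = 0
g(7) = mex{0,2} = 1
g(8) = mex{0,1} = 2
So g(8) = 2.
The value of a disjunctive sum is the nim-sum of the parts.
Combined value = 2 ⊕ 12 ⊕ 2 = 12.

12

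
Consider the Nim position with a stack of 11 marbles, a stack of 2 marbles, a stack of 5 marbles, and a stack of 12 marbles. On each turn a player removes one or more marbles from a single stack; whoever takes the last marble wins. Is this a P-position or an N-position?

P-position

In binary:
  1011  (11)
  0010  (2)
  0101  (5)
  1100  (12)
  ----
  0000  (0)
The nim-sum is 0, so this is a P-position: the player to move is in a losing position under optimal play.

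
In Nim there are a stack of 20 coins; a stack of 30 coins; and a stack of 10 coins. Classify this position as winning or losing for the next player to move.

In binary:
  10100  (20)
  11110  (30)
  01010  (10)
  -----
  00000  (0)
The nim-sum is 0, so this is a P-position: the player to move is in a losing position under optimal play.

Losing position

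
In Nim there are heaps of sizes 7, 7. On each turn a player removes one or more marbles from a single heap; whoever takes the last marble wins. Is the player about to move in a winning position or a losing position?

Nim-sum: 7 ⊕ 7 = 0.
The nim-sum is 0, so this is a P-position: the player to move is in a losing position under optimal play.

Losing position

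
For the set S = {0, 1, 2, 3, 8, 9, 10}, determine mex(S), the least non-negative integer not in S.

The values 0, 1, 2, 3 are all present; 4 is the first non-negative integer missing from the set.

4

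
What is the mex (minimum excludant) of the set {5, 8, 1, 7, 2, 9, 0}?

3

The values 0, 1, 2 are all present; 3 is the first non-negative integer missing from the set.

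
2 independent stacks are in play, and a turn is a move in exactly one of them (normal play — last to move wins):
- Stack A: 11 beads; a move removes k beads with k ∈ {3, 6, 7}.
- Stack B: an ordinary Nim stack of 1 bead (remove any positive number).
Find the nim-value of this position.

Build the Grundy sequence for stack A with g(k) = mex{g(k−s) : s ∈ {3, 6, 7}, s ≤ k}:
g(0) = mex{} = 0
g(1) = mex{} = 0
g(2) = mex{} = 0
g(3) = mex{0} = 1
g(4) = mex{0} = 1
g(5) = mex{0} = 1
g(6) = mex{0,1} = 2
g(7) = mex{0,1} = 2
g(8) = mex{0,1} = 2
g(9) = mex{0,1,2} = 3
g(10) = mex{1,2} = 0
g(11) = mex{1,2} = 0
So g(11) = 0.
Stack B is a plain Nim stack of size 1, so its Grundy value is 1.
The value of a disjunctive sum is the nim-sum of the parts.
Combined value = 0 ⊕ 1 = 1.

1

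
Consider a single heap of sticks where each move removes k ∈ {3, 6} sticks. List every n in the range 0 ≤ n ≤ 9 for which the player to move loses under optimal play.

Build the Grundy sequence with g(k) = mex{g(k−s) : s ∈ {3, 6}, s ≤ k}:
k:     0  1  2  3  4  5  6  7  8  9
g(k):  0  0  0  1  1  1  2  2  2  0
The P-positions (g = 0) in 0..9 are 0, 1, 2, 9.

0, 1, 2, 9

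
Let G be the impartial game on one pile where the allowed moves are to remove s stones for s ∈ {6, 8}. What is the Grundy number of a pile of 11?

1

Build the Grundy sequence with g(k) = mex{g(k−s) : s ∈ {6, 8}, s ≤ k}:
g(0) = mex{} = 0
g(1) = mex{} = 0
g(2) = mex{} = 0
g(3) = mex{} = 0
g(4) = mex{} = 0
g(5) = mex{} = 0
g(6) = mex{0} = 1
g(7) = mex{0} = 1
g(8) = mex{0} = 1
g(9) = mex{0} = 1
g(10) = mex{0} = 1
g(11) = mex{0} = 1
So g(11) = 1.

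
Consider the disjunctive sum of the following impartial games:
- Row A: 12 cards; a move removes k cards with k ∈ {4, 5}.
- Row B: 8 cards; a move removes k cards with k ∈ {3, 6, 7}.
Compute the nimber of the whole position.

Grundy values for row A (subtraction set {4, 5}):
k:     0  1  2  3  4  5  6  7  8  9 10 11 12
g(k):  0  0  0  0  1  1  1  1  2  0  0  0  0
So g(12) = 0.
For row B, compute g(0), g(1), … with moves {3, 6, 7}:
k:     0  1  2  3  4  5  6  7  8
g(k):  0  0  0  1  1  1  2  2  2
So g(8) = 2.
By the Sprague-Grundy theorem, the Grundy value of a sum of independent games is the XOR of the component values.
Combined value = 0 XOR 2 = 2.

2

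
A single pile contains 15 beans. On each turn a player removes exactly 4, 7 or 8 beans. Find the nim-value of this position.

Build the Grundy sequence with g(k) = mex{g(k−s) : s ∈ {4, 7, 8}, s ≤ k}:
k:     0  1  2  3  4  5  6  7  8  9 10 11 12 13 14 15
g(k):  0  0  0  0  1  1  1  1  2  2  2  2  0  0  0  0
So g(15) = 0.

0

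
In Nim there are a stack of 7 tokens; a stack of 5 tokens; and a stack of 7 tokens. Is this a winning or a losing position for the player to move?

In binary:
  111  (7)
  101  (5)
  111  (7)
  ---
  101  (5)
The nim-sum is 5 ≠ 0, so this is an N-position: the player to move can win.

Winning position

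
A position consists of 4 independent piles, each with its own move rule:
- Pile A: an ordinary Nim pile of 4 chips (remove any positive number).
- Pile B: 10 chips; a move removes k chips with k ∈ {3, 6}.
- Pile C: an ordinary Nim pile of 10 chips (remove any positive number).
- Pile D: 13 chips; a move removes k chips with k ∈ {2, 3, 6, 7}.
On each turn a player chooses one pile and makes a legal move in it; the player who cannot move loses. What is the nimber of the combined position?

Pile A is a plain Nim pile of size 4, so its Grundy value is 4.
For pile B, compute g(0), g(1), … with moves {3, 6}:
k:     0  1  2  3  4  5  6  7  8  9 10
g(k):  0  0  0  1  1  1  2  2  2  0  0
So g(10) = 0.
Pile C is a plain Nim pile of size 10, so its Grundy value is 10.
For pile D, compute g(0), g(1), … with moves {2, 3, 6, 7}:
k:     0  1  2  3  4  5  6  7  8  9 10 11 12 13
g(k):  0  0  1  1  2  0  3  1  2  0  0  1  1  2
So g(13) = 2.
By the Sprague-Grundy theorem, the Grundy value of a sum of independent games is the XOR of the component values.
Combined value = 4 ⊕ 0 ⊕ 10 ⊕ 2 = 12.

12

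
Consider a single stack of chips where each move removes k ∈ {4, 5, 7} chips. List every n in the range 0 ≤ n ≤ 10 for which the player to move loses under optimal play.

Grundy values for subtraction set {4, 5, 7}:
k:     0  1  2  3  4  5  6  7  8  9 10
g(k):  0  0  0  0  1  1  1  1  2  2  2
The P-positions (g = 0) in 0..10 are 0, 1, 2, 3.

0, 1, 2, 3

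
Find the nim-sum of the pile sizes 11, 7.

Nim-sum: 11 ⊕ 7 = 12.

12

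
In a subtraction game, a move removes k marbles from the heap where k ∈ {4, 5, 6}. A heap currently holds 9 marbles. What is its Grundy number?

Grundy values for subtraction set {4, 5, 6}:
k:     0  1  2  3  4  5  6  7  8  9
g(k):  0  0  0  0  1  1  1  1  2  2
So g(9) = 2.

2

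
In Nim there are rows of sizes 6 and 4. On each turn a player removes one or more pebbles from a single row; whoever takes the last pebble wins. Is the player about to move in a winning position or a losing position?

Compute the nim-sum pairwise:
6 XOR 4 = 2
The nim-sum is 2 ≠ 0, so this is an N-position: the player to move can win.

Winning position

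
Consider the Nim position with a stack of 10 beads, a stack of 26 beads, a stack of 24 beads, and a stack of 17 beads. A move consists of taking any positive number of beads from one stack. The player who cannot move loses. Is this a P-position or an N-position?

N-position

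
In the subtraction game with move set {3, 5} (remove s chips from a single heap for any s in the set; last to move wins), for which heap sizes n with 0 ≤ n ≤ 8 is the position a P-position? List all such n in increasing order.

0, 1, 2, 8

Grundy values for subtraction set {3, 5}:
k:     0  1  2  3  4  5  6  7  8
g(k):  0  0  0  1  1  1  2  2  0
The P-positions (g = 0) in 0..8 are 0, 1, 2, 8.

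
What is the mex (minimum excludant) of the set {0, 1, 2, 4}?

3

The values 0, 1, 2 are all present; 3 is the first non-negative integer missing from the set.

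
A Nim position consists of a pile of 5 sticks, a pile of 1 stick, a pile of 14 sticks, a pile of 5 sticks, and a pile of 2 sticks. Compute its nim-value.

Nim-sum: 5 ^ 1 ^ 14 ^ 5 ^ 2 = 13.

13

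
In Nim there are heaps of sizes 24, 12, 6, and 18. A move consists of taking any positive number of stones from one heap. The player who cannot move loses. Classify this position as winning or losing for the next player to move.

Losing position

Write each in binary and XOR column by column:
  11000  (24)
  01100  (12)
  00110  (6)
  10010  (18)
  -----
  00000  (0)
The nim-sum is 0, so this is a P-position: the player to move is in a losing position under optimal play.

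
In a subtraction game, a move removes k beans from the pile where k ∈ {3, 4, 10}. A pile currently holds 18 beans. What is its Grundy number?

Build the Grundy sequence with g(k) = mex{g(k−s) : s ∈ {3, 4, 10}, s ≤ k}:
k:     0  1  2  3  4  5  6  7  8  9 10 11 12 13 14 15 16 17 18
g(k):  0  0  0  1  1  1  2  0  0  0  1  1  1  2  0  0  0  1  1
So g(18) = 1.

1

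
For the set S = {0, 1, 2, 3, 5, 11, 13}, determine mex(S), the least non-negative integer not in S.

4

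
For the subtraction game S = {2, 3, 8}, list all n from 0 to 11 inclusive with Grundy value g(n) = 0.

0, 1, 5, 6, 10, 11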